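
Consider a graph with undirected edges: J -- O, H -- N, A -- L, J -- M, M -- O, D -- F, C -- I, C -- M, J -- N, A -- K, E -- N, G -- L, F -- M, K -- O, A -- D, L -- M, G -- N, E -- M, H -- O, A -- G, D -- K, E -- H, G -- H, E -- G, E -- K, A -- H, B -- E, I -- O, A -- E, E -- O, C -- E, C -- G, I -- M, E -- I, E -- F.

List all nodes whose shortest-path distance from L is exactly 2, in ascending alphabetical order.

C, D, E, F, H, I, J, K, N, O

Level 0: L
Level 1: A, G, M
Level 2: C, D, E, F, H, I, J, K, N, O
Level 3: B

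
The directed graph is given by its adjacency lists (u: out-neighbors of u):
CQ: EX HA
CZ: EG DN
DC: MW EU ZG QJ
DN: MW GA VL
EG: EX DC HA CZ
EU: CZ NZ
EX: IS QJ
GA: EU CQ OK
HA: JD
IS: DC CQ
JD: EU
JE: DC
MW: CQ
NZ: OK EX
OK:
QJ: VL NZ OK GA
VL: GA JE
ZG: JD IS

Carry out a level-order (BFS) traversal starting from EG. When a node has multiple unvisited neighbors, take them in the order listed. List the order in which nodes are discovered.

EG, EX, DC, HA, CZ, IS, QJ, MW, EU, ZG, JD, DN, CQ, VL, NZ, OK, GA, JE

Visit EG; enqueue EX, DC, HA, CZ → queue [EX, DC, HA, CZ]
Visit EX; enqueue IS, QJ → queue [DC, HA, CZ, IS, QJ]
Visit DC; enqueue MW, EU, ZG → queue [HA, CZ, IS, QJ, MW, EU, ZG]
Visit HA; enqueue JD → queue [CZ, IS, QJ, MW, EU, ZG, JD]
Visit CZ; enqueue DN → queue [IS, QJ, MW, EU, ZG, JD, DN]
Visit IS; enqueue CQ → queue [QJ, MW, EU, ZG, JD, DN, CQ]
Visit QJ; enqueue VL, NZ, OK, GA → queue [MW, EU, ZG, JD, DN, CQ, VL, NZ, OK, GA]
Visit MW → queue [EU, ZG, JD, DN, CQ, VL, NZ, OK, GA]
Visit EU → queue [ZG, JD, DN, CQ, VL, NZ, OK, GA]
Visit ZG → queue [JD, DN, CQ, VL, NZ, OK, GA]
Visit JD → queue [DN, CQ, VL, NZ, OK, GA]
Visit DN → queue [CQ, VL, NZ, OK, GA]
Visit CQ → queue [VL, NZ, OK, GA]
Visit VL; enqueue JE → queue [NZ, OK, GA, JE]
Visit NZ → queue [OK, GA, JE]
Visit OK → queue [GA, JE]
Visit GA → queue [JE]
Visit JE → queue []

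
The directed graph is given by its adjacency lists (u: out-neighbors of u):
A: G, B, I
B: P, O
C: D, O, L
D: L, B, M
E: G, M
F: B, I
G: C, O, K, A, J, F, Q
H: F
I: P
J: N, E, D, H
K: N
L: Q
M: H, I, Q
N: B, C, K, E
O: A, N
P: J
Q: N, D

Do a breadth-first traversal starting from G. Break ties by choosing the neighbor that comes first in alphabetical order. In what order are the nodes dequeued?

Visit G; enqueue A, C, F, J, K, O, Q → queue [A, C, F, J, K, O, Q]
Visit A; enqueue B, I → queue [C, F, J, K, O, Q, B, I]
Visit C; enqueue D, L → queue [F, J, K, O, Q, B, I, D, L]
Visit F → queue [J, K, O, Q, B, I, D, L]
Visit J; enqueue E, H, N → queue [K, O, Q, B, I, D, L, E, H, N]
Visit K → queue [O, Q, B, I, D, L, E, H, N]
Visit O → queue [Q, B, I, D, L, E, H, N]
Visit Q → queue [B, I, D, L, E, H, N]
Visit B; enqueue P → queue [I, D, L, E, H, N, P]
Visit I → queue [D, L, E, H, N, P]
Visit D; enqueue M → queue [L, E, H, N, P, M]
Visit L → queue [E, H, N, P, M]
Visit E → queue [H, N, P, M]
Visit H → queue [N, P, M]
Visit N → queue [P, M]
Visit P → queue [M]
Visit M → queue []

G -> A -> C -> F -> J -> K -> O -> Q -> B -> I -> D -> L -> E -> H -> N -> P -> M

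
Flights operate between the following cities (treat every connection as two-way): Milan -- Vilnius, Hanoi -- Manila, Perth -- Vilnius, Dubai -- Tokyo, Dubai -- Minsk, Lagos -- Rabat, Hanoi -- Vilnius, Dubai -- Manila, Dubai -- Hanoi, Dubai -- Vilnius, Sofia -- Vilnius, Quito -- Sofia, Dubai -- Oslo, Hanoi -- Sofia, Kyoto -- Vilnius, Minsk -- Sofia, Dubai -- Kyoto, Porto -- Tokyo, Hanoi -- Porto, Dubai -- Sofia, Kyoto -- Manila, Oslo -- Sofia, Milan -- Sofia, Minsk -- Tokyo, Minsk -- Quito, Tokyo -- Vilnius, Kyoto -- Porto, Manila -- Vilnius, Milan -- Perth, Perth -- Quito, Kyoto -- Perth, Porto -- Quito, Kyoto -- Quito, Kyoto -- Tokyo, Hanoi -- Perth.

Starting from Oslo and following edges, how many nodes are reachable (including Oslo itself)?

13

BFS from Oslo visits: Oslo, Sofia, Dubai, Vilnius, Quito, Minsk, Milan, Hanoi, Tokyo, Manila, Kyoto, Perth, Porto
Reachable nodes: 13 of 15 total.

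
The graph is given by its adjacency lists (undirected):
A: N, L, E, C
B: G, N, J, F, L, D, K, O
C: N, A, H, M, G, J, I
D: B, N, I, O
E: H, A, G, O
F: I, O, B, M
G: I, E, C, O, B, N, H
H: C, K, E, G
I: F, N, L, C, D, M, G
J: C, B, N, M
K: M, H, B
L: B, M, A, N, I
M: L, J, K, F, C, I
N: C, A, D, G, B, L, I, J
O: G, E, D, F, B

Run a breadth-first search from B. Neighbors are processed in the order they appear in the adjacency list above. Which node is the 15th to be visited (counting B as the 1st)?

M

Visit B; enqueue G, N, J, F, L, D, K, O → queue [G, N, J, F, L, D, K, O]
Visit G; enqueue I, E, C, H → queue [N, J, F, L, D, K, O, I, E, C, H]
Visit N; enqueue A → queue [J, F, L, D, K, O, I, E, C, H, A]
Visit J; enqueue M → queue [F, L, D, K, O, I, E, C, H, A, M]
Visit F → queue [L, D, K, O, I, E, C, H, A, M]
Visit L → queue [D, K, O, I, E, C, H, A, M]
Visit D → queue [K, O, I, E, C, H, A, M]
Visit K → queue [O, I, E, C, H, A, M]
Visit O → queue [I, E, C, H, A, M]
Visit I → queue [E, C, H, A, M]
Visit E → queue [C, H, A, M]
Visit C → queue [H, A, M]
Visit H → queue [A, M]
Visit A → queue [M]
Visit M → queue []

Visit order: B, G, N, J, F, L, D, K, O, I, E, C, H, A, M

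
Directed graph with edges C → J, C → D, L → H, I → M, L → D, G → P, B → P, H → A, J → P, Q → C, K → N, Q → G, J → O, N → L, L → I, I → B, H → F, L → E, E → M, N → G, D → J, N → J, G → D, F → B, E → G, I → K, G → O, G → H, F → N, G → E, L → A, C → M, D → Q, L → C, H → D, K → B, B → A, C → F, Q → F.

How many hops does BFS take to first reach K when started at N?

Level 0: N
Level 1: G, J, L
Level 2: A, C, D, E, H, I, O, P
Level 3: B, F, K, M, Q
K first appears at level 3.

3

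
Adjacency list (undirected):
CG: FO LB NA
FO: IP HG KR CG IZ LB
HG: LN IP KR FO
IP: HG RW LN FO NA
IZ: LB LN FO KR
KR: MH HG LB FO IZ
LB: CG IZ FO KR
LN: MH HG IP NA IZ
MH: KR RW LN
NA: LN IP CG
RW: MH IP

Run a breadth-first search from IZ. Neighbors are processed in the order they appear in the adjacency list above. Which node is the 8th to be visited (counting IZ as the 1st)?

Visit IZ; enqueue LB, LN, FO, KR → queue [LB, LN, FO, KR]
Visit LB; enqueue CG → queue [LN, FO, KR, CG]
Visit LN; enqueue MH, HG, IP, NA → queue [FO, KR, CG, MH, HG, IP, NA]
Visit FO → queue [KR, CG, MH, HG, IP, NA]
Visit KR → queue [CG, MH, HG, IP, NA]
Visit CG → queue [MH, HG, IP, NA]
Visit MH; enqueue RW → queue [HG, IP, NA, RW]
Visit HG → queue [IP, NA, RW]
Visit IP → queue [NA, RW]
Visit NA → queue [RW]
Visit RW → queue []

Visit order: IZ, LB, LN, FO, KR, CG, MH, HG, IP, NA, RW

HG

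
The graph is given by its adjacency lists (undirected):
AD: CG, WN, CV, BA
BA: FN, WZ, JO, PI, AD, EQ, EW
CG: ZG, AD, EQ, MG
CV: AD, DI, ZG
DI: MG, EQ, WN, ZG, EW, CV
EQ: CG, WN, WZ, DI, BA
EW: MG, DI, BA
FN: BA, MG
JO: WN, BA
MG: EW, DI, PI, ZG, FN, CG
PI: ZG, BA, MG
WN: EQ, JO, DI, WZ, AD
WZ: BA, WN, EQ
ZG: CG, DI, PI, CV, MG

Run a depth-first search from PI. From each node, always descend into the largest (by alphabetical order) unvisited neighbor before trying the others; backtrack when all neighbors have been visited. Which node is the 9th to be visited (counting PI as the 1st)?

Visit PI
PI → ZG
ZG → MG
MG → FN
FN → BA
BA → WZ
WZ → WN
WN → JO
WN → EQ
EQ → DI
DI → EW
DI → CV
CV → AD
AD → CG

Visit order: PI, ZG, MG, FN, BA, WZ, WN, JO, EQ, DI, EW, CV, AD, CG

EQ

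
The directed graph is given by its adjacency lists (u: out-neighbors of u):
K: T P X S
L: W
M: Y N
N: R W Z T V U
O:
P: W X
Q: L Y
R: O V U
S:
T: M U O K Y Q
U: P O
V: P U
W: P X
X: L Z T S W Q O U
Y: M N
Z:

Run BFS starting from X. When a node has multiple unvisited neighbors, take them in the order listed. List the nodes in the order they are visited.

Visit X; enqueue L, Z, T, S, W, Q, O, U → queue [L, Z, T, S, W, Q, O, U]
Visit L → queue [Z, T, S, W, Q, O, U]
Visit Z → queue [T, S, W, Q, O, U]
Visit T; enqueue M, K, Y → queue [S, W, Q, O, U, M, K, Y]
Visit S → queue [W, Q, O, U, M, K, Y]
Visit W; enqueue P → queue [Q, O, U, M, K, Y, P]
Visit Q → queue [O, U, M, K, Y, P]
Visit O → queue [U, M, K, Y, P]
Visit U → queue [M, K, Y, P]
Visit M; enqueue N → queue [K, Y, P, N]
Visit K → queue [Y, P, N]
Visit Y → queue [P, N]
Visit P → queue [N]
Visit N; enqueue R, V → queue [R, V]
Visit R → queue [V]
Visit V → queue []

X, L, Z, T, S, W, Q, O, U, M, K, Y, P, N, R, V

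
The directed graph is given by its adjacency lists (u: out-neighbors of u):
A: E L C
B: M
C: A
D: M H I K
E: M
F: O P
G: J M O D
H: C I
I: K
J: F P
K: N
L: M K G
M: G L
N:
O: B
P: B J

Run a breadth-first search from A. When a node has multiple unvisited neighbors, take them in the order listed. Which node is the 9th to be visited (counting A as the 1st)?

Visit A; enqueue E, L, C → queue [E, L, C]
Visit E; enqueue M → queue [L, C, M]
Visit L; enqueue K, G → queue [C, M, K, G]
Visit C → queue [M, K, G]
Visit M → queue [K, G]
Visit K; enqueue N → queue [G, N]
Visit G; enqueue J, O, D → queue [N, J, O, D]
Visit N → queue [J, O, D]
Visit J; enqueue F, P → queue [O, D, F, P]
Visit O; enqueue B → queue [D, F, P, B]
Visit D; enqueue H, I → queue [F, P, B, H, I]
Visit F → queue [P, B, H, I]
Visit P → queue [B, H, I]
Visit B → queue [H, I]
Visit H → queue [I]
Visit I → queue []

Visit order: A, E, L, C, M, K, G, N, J, O, D, F, P, B, H, I

J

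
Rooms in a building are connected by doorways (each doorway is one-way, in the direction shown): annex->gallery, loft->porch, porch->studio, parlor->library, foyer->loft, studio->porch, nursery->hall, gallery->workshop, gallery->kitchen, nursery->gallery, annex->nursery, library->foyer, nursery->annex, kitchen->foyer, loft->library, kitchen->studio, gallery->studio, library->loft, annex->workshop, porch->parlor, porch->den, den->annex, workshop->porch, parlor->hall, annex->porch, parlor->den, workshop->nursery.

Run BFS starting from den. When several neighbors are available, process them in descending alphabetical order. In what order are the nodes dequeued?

Visit den; enqueue annex → queue [annex]
Visit annex; enqueue workshop, porch, nursery, gallery → queue [workshop, porch, nursery, gallery]
Visit workshop → queue [porch, nursery, gallery]
Visit porch; enqueue studio, parlor → queue [nursery, gallery, studio, parlor]
Visit nursery; enqueue hall → queue [gallery, studio, parlor, hall]
Visit gallery; enqueue kitchen → queue [studio, parlor, hall, kitchen]
Visit studio → queue [parlor, hall, kitchen]
Visit parlor; enqueue library → queue [hall, kitchen, library]
Visit hall → queue [kitchen, library]
Visit kitchen; enqueue foyer → queue [library, foyer]
Visit library; enqueue loft → queue [foyer, loft]
Visit foyer → queue [loft]
Visit loft → queue []

den → annex → workshop → porch → nursery → gallery → studio → parlor → hall → kitchen → library → foyer → loft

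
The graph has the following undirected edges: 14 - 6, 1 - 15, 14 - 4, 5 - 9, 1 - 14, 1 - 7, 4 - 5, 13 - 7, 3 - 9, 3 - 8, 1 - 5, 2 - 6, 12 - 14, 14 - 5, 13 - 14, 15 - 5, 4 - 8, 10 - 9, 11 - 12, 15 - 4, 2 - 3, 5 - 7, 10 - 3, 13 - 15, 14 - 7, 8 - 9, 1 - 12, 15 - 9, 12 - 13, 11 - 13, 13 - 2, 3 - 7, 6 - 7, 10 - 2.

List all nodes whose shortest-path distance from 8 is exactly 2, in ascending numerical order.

2, 5, 7, 10, 14, 15

Level 0: 8
Level 1: 3, 4, 9
Level 2: 2, 5, 7, 10, 14, 15
Level 3: 1, 6, 12, 13
Level 4: 11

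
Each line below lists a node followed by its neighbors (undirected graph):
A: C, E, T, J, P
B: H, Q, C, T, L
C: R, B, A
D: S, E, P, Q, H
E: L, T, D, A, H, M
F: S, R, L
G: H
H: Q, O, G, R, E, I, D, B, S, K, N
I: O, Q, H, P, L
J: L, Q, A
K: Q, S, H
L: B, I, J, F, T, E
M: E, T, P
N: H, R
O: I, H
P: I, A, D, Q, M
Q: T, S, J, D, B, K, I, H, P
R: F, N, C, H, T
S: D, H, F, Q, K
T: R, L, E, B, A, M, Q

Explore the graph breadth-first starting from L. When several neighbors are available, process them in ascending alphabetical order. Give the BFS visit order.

Visit L; enqueue B, E, F, I, J, T → queue [B, E, F, I, J, T]
Visit B; enqueue C, H, Q → queue [E, F, I, J, T, C, H, Q]
Visit E; enqueue A, D, M → queue [F, I, J, T, C, H, Q, A, D, M]
Visit F; enqueue R, S → queue [I, J, T, C, H, Q, A, D, M, R, S]
Visit I; enqueue O, P → queue [J, T, C, H, Q, A, D, M, R, S, O, P]
Visit J → queue [T, C, H, Q, A, D, M, R, S, O, P]
Visit T → queue [C, H, Q, A, D, M, R, S, O, P]
Visit C → queue [H, Q, A, D, M, R, S, O, P]
Visit H; enqueue G, K, N → queue [Q, A, D, M, R, S, O, P, G, K, N]
Visit Q → queue [A, D, M, R, S, O, P, G, K, N]
Visit A → queue [D, M, R, S, O, P, G, K, N]
Visit D → queue [M, R, S, O, P, G, K, N]
Visit M → queue [R, S, O, P, G, K, N]
Visit R → queue [S, O, P, G, K, N]
Visit S → queue [O, P, G, K, N]
Visit O → queue [P, G, K, N]
Visit P → queue [G, K, N]
Visit G → queue [K, N]
Visit K → queue [N]
Visit N → queue []

L B E F I J T C H Q A D M R S O P G K N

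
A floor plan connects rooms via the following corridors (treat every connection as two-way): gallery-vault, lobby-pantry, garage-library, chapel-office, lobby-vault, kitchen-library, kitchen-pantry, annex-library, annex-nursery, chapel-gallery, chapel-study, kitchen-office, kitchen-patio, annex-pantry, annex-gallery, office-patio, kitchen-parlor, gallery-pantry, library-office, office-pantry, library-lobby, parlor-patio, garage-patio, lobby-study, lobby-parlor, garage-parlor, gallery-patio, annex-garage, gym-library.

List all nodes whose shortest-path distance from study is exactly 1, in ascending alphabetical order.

chapel, lobby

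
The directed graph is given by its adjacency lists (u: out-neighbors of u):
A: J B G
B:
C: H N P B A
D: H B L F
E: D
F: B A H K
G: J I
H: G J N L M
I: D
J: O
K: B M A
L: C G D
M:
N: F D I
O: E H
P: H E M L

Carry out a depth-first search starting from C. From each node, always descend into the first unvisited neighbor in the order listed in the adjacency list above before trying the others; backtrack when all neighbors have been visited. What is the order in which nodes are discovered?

C → H → G → J → O → E → D → B → L → F → A → K → M → I → N → P

Visit C
C → H
H → G
G → J
J → O
O → E
E → D
D → B
D → L
D → F
F → A
F → K
K → M
G → I
H → N
C → P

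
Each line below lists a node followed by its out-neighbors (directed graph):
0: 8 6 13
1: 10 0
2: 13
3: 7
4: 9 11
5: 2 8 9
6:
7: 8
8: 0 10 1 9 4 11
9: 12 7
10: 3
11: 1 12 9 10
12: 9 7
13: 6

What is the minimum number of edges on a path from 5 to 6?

Level 0: 5
Level 1: 2, 8, 9
Level 2: 0, 1, 4, 7, 10, 11, 12, 13
Level 3: 3, 6
6 first appears at level 3.

3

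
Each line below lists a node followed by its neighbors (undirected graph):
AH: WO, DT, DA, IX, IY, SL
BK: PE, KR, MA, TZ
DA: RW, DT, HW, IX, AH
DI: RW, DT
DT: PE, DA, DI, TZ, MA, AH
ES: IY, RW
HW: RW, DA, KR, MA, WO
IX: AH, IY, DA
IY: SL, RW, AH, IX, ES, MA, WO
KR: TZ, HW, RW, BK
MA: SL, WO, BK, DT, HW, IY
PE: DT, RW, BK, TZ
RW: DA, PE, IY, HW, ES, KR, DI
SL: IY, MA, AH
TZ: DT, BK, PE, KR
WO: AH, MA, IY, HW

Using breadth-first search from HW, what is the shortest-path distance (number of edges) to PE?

2

Level 0: HW
Level 1: DA, KR, MA, RW, WO
Level 2: AH, BK, DI, DT, ES, IX, IY, PE, SL, TZ
PE first appears at level 2.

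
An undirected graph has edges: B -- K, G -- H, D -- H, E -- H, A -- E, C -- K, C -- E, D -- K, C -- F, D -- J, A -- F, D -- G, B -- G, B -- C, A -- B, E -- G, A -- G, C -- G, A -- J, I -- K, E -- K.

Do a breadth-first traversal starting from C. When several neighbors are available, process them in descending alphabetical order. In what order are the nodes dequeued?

Visit C; enqueue K, G, F, E, B → queue [K, G, F, E, B]
Visit K; enqueue I, D → queue [G, F, E, B, I, D]
Visit G; enqueue H, A → queue [F, E, B, I, D, H, A]
Visit F → queue [E, B, I, D, H, A]
Visit E → queue [B, I, D, H, A]
Visit B → queue [I, D, H, A]
Visit I → queue [D, H, A]
Visit D; enqueue J → queue [H, A, J]
Visit H → queue [A, J]
Visit A → queue [J]
Visit J → queue []

C K G F E B I D H A J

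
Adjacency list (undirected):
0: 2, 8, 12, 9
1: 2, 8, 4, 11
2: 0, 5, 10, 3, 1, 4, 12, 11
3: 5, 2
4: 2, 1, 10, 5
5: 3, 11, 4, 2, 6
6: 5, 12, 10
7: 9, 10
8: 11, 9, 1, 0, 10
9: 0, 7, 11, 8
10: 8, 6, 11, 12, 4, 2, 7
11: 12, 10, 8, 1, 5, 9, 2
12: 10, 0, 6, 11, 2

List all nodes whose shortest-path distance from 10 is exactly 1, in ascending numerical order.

Level 0: 10
Level 1: 2, 4, 6, 7, 8, 11, 12
Level 2: 0, 1, 3, 5, 9

2, 4, 6, 7, 8, 11, 12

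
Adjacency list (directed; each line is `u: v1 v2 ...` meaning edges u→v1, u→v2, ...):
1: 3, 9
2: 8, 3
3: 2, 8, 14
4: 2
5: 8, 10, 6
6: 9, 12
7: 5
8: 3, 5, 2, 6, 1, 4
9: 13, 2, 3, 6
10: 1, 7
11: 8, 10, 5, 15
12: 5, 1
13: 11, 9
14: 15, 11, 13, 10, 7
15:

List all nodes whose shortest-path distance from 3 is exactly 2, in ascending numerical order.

Level 0: 3
Level 1: 2, 8, 14
Level 2: 1, 4, 5, 6, 7, 10, 11, 13, 15
Level 3: 9, 12

1, 4, 5, 6, 7, 10, 11, 13, 15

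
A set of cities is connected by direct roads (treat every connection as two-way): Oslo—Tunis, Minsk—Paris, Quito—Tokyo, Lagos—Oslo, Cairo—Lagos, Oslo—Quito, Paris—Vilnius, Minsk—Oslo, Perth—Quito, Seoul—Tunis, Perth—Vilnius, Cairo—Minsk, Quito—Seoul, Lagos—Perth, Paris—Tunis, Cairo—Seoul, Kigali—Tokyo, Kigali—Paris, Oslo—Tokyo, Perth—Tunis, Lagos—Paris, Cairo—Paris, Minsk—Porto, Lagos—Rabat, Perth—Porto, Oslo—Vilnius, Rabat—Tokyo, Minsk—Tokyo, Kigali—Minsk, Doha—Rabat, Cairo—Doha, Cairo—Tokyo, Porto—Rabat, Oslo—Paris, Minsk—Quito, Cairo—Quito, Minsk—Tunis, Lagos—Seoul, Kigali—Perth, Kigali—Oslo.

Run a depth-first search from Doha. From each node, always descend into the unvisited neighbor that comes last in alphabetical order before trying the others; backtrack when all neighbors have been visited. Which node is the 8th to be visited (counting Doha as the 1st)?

Vilnius

Visit Doha
Doha → Rabat
Rabat → Tokyo
Tokyo → Quito
Quito → Seoul
Seoul → Tunis
Tunis → Perth
Perth → Vilnius
Vilnius → Paris
Paris → Oslo
Oslo → Minsk
Minsk → Porto
Minsk → Kigali
Minsk → Cairo
Cairo → Lagos

Visit order: Doha, Rabat, Tokyo, Quito, Seoul, Tunis, Perth, Vilnius, Paris, Oslo, Minsk, Porto, Kigali, Cairo, Lagos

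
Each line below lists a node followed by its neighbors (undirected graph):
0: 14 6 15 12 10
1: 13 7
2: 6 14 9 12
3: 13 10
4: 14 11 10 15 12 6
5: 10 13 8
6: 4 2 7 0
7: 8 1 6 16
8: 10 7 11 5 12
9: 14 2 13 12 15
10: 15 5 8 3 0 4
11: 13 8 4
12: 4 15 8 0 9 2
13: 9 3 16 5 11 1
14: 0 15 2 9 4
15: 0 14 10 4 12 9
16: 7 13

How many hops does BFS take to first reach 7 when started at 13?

Level 0: 13
Level 1: 1, 3, 5, 9, 11, 16
Level 2: 2, 4, 7, 8, 10, 12, 14, 15
Level 3: 0, 6
7 first appears at level 2.

2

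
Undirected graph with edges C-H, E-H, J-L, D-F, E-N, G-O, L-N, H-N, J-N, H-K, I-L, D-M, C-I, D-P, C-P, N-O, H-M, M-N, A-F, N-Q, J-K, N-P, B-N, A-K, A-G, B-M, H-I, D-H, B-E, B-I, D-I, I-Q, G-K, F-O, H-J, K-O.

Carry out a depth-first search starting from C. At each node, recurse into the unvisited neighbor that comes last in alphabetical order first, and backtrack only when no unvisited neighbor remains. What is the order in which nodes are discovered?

C -> P -> N -> Q -> I -> L -> J -> K -> O -> G -> A -> F -> D -> M -> H -> E -> B

Visit C
C → P
P → N
N → Q
Q → I
I → L
L → J
J → K
K → O
O → G
G → A
A → F
F → D
D → M
M → H
H → E
E → B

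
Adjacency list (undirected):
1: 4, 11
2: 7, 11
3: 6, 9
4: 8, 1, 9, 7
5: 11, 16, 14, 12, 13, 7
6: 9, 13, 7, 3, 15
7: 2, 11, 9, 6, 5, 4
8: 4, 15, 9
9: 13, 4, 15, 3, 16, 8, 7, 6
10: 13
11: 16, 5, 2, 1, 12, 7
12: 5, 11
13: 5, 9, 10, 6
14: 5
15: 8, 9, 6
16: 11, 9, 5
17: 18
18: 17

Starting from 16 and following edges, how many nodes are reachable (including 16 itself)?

BFS from 16 visits: 16, 11, 9, 5, 12, 7, 2, 1, 15, 13, 8, 6, 4, 3, 14, 10
Reachable nodes: 16 of 18 total.

16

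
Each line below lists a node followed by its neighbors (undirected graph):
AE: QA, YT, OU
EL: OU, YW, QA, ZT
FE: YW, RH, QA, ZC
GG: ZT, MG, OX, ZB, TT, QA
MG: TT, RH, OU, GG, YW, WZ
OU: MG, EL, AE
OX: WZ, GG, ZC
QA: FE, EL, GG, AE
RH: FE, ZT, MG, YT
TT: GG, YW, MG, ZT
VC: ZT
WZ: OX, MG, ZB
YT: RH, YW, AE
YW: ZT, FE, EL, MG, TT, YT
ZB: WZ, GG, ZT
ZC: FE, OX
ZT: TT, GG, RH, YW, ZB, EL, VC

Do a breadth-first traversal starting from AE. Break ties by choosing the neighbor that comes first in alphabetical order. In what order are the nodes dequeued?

AE -> OU -> QA -> YT -> EL -> MG -> FE -> GG -> RH -> YW -> ZT -> TT -> WZ -> ZC -> OX -> ZB -> VC

Visit AE; enqueue OU, QA, YT → queue [OU, QA, YT]
Visit OU; enqueue EL, MG → queue [QA, YT, EL, MG]
Visit QA; enqueue FE, GG → queue [YT, EL, MG, FE, GG]
Visit YT; enqueue RH, YW → queue [EL, MG, FE, GG, RH, YW]
Visit EL; enqueue ZT → queue [MG, FE, GG, RH, YW, ZT]
Visit MG; enqueue TT, WZ → queue [FE, GG, RH, YW, ZT, TT, WZ]
Visit FE; enqueue ZC → queue [GG, RH, YW, ZT, TT, WZ, ZC]
Visit GG; enqueue OX, ZB → queue [RH, YW, ZT, TT, WZ, ZC, OX, ZB]
Visit RH → queue [YW, ZT, TT, WZ, ZC, OX, ZB]
Visit YW → queue [ZT, TT, WZ, ZC, OX, ZB]
Visit ZT; enqueue VC → queue [TT, WZ, ZC, OX, ZB, VC]
Visit TT → queue [WZ, ZC, OX, ZB, VC]
Visit WZ → queue [ZC, OX, ZB, VC]
Visit ZC → queue [OX, ZB, VC]
Visit OX → queue [ZB, VC]
Visit ZB → queue [VC]
Visit VC → queue []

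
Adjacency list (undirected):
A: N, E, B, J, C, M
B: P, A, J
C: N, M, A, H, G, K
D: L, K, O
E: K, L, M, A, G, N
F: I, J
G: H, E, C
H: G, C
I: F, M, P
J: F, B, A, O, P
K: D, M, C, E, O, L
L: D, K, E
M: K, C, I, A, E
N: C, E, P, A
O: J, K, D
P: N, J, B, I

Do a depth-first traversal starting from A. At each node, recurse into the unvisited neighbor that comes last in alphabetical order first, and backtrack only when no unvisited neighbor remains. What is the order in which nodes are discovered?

Visit A
A → N
N → P
P → J
J → O
O → K
K → M
M → I
I → F
M → E
E → L
L → D
E → G
G → H
H → C
J → B

A, N, P, J, O, K, M, I, F, E, L, D, G, H, C, B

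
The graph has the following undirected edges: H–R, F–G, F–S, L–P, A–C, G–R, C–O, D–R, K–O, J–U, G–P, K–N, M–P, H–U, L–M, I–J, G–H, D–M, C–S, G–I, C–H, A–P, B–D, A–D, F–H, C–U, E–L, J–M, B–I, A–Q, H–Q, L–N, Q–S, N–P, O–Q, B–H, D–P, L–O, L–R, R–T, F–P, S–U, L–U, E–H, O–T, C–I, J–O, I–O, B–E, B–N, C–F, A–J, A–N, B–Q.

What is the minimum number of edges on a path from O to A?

2

Level 0: O
Level 1: C, I, J, K, L, Q, T
Level 2: A, B, E, F, G, H, M, N, P, R, S, U
Level 3: D
A first appears at level 2.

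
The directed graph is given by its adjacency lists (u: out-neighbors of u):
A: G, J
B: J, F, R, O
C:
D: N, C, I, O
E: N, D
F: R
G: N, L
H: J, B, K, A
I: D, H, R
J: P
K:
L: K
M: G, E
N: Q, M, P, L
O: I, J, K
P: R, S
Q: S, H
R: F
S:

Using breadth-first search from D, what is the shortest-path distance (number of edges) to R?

Level 0: D
Level 1: C, I, N, O
Level 2: H, J, K, L, M, P, Q, R
Level 3: A, B, E, F, G, S
R first appears at level 2.

2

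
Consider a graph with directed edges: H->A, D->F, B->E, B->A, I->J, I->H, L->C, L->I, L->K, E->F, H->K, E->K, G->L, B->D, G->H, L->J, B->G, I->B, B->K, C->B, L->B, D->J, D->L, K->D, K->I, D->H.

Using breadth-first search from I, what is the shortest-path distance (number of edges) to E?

2

Level 0: I
Level 1: B, H, J
Level 2: A, D, E, G, K
Level 3: F, L
Level 4: C
E first appears at level 2.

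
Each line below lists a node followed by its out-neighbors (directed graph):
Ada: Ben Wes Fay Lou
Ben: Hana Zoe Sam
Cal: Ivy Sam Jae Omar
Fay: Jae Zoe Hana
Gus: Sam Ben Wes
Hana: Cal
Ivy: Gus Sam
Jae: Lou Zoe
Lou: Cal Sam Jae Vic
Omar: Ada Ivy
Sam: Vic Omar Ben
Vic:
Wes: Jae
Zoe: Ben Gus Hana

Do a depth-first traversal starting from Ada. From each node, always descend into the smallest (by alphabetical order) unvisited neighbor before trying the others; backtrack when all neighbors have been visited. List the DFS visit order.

Visit Ada
Ada → Ben
Ben → Hana
Hana → Cal
Cal → Ivy
Ivy → Gus
Gus → Sam
Sam → Omar
Sam → Vic
Gus → Wes
Wes → Jae
Jae → Lou
Jae → Zoe
Ada → Fay

Ada -> Ben -> Hana -> Cal -> Ivy -> Gus -> Sam -> Omar -> Vic -> Wes -> Jae -> Lou -> Zoe -> Fay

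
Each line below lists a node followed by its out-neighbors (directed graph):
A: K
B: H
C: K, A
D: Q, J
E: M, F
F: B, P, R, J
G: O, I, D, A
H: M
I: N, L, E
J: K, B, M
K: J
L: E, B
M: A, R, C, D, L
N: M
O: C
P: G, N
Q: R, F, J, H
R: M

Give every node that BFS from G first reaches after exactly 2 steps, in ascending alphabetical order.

Level 0: G
Level 1: A, D, I, O
Level 2: C, E, J, K, L, N, Q
Level 3: B, F, H, M, R
Level 4: P

C, E, J, K, L, N, Q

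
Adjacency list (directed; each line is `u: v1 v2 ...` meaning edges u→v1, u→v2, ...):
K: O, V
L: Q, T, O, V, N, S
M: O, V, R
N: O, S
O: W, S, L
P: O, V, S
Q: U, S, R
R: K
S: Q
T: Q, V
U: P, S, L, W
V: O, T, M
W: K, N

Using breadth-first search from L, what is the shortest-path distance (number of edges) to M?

Level 0: L
Level 1: N, O, Q, S, T, V
Level 2: M, R, U, W
Level 3: K, P
M first appears at level 2.

2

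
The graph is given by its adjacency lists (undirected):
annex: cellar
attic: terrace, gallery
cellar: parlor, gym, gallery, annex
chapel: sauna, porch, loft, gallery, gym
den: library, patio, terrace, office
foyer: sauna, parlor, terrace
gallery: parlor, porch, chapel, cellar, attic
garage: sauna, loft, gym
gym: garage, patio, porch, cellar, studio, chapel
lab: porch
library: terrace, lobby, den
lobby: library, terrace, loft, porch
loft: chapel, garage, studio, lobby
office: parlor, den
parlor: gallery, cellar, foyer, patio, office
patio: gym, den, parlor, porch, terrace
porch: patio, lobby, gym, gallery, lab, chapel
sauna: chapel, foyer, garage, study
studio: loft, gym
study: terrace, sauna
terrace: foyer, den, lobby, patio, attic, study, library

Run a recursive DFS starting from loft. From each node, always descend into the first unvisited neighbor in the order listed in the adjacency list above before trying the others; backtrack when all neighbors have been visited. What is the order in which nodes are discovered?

loft, chapel, sauna, foyer, parlor, gallery, porch, patio, gym, garage, cellar, annex, studio, den, library, terrace, lobby, attic, study, office, lab

Visit loft
loft → chapel
chapel → sauna
sauna → foyer
foyer → parlor
parlor → gallery
gallery → porch
porch → patio
patio → gym
gym → garage
gym → cellar
cellar → annex
gym → studio
patio → den
den → library
library → terrace
terrace → lobby
terrace → attic
terrace → study
den → office
porch → lab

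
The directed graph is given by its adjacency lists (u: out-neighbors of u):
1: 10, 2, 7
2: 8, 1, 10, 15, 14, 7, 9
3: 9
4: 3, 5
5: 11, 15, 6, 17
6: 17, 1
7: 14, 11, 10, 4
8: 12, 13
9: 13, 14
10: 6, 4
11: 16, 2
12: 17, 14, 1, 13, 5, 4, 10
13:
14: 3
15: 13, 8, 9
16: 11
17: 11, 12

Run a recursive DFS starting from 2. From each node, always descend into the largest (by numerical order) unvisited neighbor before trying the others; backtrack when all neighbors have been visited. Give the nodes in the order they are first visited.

2, 15, 13, 9, 14, 3, 8, 12, 17, 11, 16, 10, 6, 1, 7, 4, 5

Visit 2
2 → 15
15 → 13
15 → 9
9 → 14
14 → 3
15 → 8
8 → 12
12 → 17
17 → 11
11 → 16
12 → 10
10 → 6
6 → 1
1 → 7
7 → 4
4 → 5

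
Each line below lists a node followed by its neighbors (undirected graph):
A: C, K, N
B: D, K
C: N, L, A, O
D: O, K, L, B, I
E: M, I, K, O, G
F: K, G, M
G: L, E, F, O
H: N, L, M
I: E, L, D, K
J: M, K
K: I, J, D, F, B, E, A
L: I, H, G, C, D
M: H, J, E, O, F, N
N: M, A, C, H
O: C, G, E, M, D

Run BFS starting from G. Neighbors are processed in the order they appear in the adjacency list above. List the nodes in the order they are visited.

G L E F O I H C D M K N A B J

Visit G; enqueue L, E, F, O → queue [L, E, F, O]
Visit L; enqueue I, H, C, D → queue [E, F, O, I, H, C, D]
Visit E; enqueue M, K → queue [F, O, I, H, C, D, M, K]
Visit F → queue [O, I, H, C, D, M, K]
Visit O → queue [I, H, C, D, M, K]
Visit I → queue [H, C, D, M, K]
Visit H; enqueue N → queue [C, D, M, K, N]
Visit C; enqueue A → queue [D, M, K, N, A]
Visit D; enqueue B → queue [M, K, N, A, B]
Visit M; enqueue J → queue [K, N, A, B, J]
Visit K → queue [N, A, B, J]
Visit N → queue [A, B, J]
Visit A → queue [B, J]
Visit B → queue [J]
Visit J → queue []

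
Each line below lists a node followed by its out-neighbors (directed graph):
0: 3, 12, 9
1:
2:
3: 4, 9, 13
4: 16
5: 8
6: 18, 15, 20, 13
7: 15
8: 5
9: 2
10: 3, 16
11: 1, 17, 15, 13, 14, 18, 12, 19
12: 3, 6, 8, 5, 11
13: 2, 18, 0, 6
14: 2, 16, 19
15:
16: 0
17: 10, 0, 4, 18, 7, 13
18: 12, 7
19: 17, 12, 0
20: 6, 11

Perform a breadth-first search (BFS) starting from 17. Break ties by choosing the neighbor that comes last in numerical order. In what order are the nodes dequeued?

Visit 17; enqueue 18, 13, 10, 7, 4, 0 → queue [18, 13, 10, 7, 4, 0]
Visit 18; enqueue 12 → queue [13, 10, 7, 4, 0, 12]
Visit 13; enqueue 6, 2 → queue [10, 7, 4, 0, 12, 6, 2]
Visit 10; enqueue 16, 3 → queue [7, 4, 0, 12, 6, 2, 16, 3]
Visit 7; enqueue 15 → queue [4, 0, 12, 6, 2, 16, 3, 15]
Visit 4 → queue [0, 12, 6, 2, 16, 3, 15]
Visit 0; enqueue 9 → queue [12, 6, 2, 16, 3, 15, 9]
Visit 12; enqueue 11, 8, 5 → queue [6, 2, 16, 3, 15, 9, 11, 8, 5]
Visit 6; enqueue 20 → queue [2, 16, 3, 15, 9, 11, 8, 5, 20]
Visit 2 → queue [16, 3, 15, 9, 11, 8, 5, 20]
Visit 16 → queue [3, 15, 9, 11, 8, 5, 20]
Visit 3 → queue [15, 9, 11, 8, 5, 20]
Visit 15 → queue [9, 11, 8, 5, 20]
Visit 9 → queue [11, 8, 5, 20]
Visit 11; enqueue 19, 14, 1 → queue [8, 5, 20, 19, 14, 1]
Visit 8 → queue [5, 20, 19, 14, 1]
Visit 5 → queue [20, 19, 14, 1]
Visit 20 → queue [19, 14, 1]
Visit 19 → queue [14, 1]
Visit 14 → queue [1]
Visit 1 → queue []

17 → 18 → 13 → 10 → 7 → 4 → 0 → 12 → 6 → 2 → 16 → 3 → 15 → 9 → 11 → 8 → 5 → 20 → 19 → 14 → 1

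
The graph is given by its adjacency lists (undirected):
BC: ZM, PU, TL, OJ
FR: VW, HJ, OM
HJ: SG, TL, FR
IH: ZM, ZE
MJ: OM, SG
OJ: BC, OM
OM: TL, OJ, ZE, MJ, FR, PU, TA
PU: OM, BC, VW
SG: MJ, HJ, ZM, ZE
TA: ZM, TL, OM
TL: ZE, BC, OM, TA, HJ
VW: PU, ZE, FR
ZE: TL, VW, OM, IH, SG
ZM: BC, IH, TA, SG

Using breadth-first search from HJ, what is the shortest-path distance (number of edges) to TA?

Level 0: HJ
Level 1: FR, SG, TL
Level 2: BC, MJ, OM, TA, VW, ZE, ZM
Level 3: IH, OJ, PU
TA first appears at level 2.

2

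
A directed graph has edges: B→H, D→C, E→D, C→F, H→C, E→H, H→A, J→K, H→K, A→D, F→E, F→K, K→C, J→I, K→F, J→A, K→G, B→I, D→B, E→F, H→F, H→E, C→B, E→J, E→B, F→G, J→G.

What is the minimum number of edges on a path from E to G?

Level 0: E
Level 1: B, D, F, H, J
Level 2: A, C, G, I, K
G first appears at level 2.

2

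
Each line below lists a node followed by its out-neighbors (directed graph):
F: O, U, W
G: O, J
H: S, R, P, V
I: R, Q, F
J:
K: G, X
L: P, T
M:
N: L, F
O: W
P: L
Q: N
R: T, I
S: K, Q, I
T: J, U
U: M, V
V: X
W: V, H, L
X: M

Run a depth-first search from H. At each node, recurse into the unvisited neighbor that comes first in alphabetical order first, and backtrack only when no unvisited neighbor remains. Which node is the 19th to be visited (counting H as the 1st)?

Visit H
H → P
P → L
L → T
T → J
T → U
U → M
U → V
V → X
H → R
R → I
I → F
F → O
O → W
I → Q
Q → N
H → S
S → K
K → G

Visit order: H, P, L, T, J, U, M, V, X, R, I, F, O, W, Q, N, S, K, G

G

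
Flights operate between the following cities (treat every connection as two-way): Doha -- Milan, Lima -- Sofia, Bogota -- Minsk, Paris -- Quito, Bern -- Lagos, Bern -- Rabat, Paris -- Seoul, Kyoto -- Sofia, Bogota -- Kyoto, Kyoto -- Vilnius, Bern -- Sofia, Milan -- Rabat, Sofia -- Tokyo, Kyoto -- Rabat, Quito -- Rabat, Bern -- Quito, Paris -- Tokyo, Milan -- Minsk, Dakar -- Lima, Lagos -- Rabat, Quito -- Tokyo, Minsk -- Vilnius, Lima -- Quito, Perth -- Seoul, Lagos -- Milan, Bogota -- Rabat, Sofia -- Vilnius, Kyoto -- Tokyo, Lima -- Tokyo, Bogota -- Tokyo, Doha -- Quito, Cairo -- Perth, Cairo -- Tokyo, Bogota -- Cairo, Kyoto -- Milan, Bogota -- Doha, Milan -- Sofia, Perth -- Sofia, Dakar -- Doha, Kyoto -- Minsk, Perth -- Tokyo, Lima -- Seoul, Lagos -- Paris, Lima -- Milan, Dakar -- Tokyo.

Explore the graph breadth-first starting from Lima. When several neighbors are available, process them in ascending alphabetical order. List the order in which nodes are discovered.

Visit Lima; enqueue Dakar, Milan, Quito, Seoul, Sofia, Tokyo → queue [Dakar, Milan, Quito, Seoul, Sofia, Tokyo]
Visit Dakar; enqueue Doha → queue [Milan, Quito, Seoul, Sofia, Tokyo, Doha]
Visit Milan; enqueue Kyoto, Lagos, Minsk, Rabat → queue [Quito, Seoul, Sofia, Tokyo, Doha, Kyoto, Lagos, Minsk, Rabat]
Visit Quito; enqueue Bern, Paris → queue [Seoul, Sofia, Tokyo, Doha, Kyoto, Lagos, Minsk, Rabat, Bern, Paris]
Visit Seoul; enqueue Perth → queue [Sofia, Tokyo, Doha, Kyoto, Lagos, Minsk, Rabat, Bern, Paris, Perth]
Visit Sofia; enqueue Vilnius → queue [Tokyo, Doha, Kyoto, Lagos, Minsk, Rabat, Bern, Paris, Perth, Vilnius]
Visit Tokyo; enqueue Bogota, Cairo → queue [Doha, Kyoto, Lagos, Minsk, Rabat, Bern, Paris, Perth, Vilnius, Bogota, Cairo]
Visit Doha → queue [Kyoto, Lagos, Minsk, Rabat, Bern, Paris, Perth, Vilnius, Bogota, Cairo]
Visit Kyoto → queue [Lagos, Minsk, Rabat, Bern, Paris, Perth, Vilnius, Bogota, Cairo]
Visit Lagos → queue [Minsk, Rabat, Bern, Paris, Perth, Vilnius, Bogota, Cairo]
Visit Minsk → queue [Rabat, Bern, Paris, Perth, Vilnius, Bogota, Cairo]
Visit Rabat → queue [Bern, Paris, Perth, Vilnius, Bogota, Cairo]
Visit Bern → queue [Paris, Perth, Vilnius, Bogota, Cairo]
Visit Paris → queue [Perth, Vilnius, Bogota, Cairo]
Visit Perth → queue [Vilnius, Bogota, Cairo]
Visit Vilnius → queue [Bogota, Cairo]
Visit Bogota → queue [Cairo]
Visit Cairo → queue []

Lima, Dakar, Milan, Quito, Seoul, Sofia, Tokyo, Doha, Kyoto, Lagos, Minsk, Rabat, Bern, Paris, Perth, Vilnius, Bogota, Cairo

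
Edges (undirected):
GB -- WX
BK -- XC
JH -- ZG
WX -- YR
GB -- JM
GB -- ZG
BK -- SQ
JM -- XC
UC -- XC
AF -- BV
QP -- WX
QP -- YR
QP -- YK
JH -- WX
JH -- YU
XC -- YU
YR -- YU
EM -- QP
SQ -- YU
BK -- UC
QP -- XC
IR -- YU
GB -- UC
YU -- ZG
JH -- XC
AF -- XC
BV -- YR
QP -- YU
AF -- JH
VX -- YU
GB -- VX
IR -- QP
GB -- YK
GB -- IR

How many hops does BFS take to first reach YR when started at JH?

Level 0: JH
Level 1: AF, WX, XC, YU, ZG
Level 2: BK, BV, GB, IR, JM, QP, SQ, UC, VX, YR
Level 3: EM, YK
YR first appears at level 2.

2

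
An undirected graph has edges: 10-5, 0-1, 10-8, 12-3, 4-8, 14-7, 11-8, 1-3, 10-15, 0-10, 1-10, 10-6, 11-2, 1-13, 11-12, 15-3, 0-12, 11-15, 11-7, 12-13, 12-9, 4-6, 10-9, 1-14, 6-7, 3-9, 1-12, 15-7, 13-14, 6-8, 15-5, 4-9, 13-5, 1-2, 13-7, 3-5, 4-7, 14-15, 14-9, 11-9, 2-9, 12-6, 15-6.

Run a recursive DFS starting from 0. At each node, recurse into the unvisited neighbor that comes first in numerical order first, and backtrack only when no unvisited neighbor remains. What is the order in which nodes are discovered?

0, 1, 2, 9, 3, 5, 10, 6, 4, 7, 11, 8, 12, 13, 14, 15

Visit 0
0 → 1
1 → 2
2 → 9
9 → 3
3 → 5
5 → 10
10 → 6
6 → 4
4 → 7
7 → 11
11 → 8
11 → 12
12 → 13
13 → 14
14 → 15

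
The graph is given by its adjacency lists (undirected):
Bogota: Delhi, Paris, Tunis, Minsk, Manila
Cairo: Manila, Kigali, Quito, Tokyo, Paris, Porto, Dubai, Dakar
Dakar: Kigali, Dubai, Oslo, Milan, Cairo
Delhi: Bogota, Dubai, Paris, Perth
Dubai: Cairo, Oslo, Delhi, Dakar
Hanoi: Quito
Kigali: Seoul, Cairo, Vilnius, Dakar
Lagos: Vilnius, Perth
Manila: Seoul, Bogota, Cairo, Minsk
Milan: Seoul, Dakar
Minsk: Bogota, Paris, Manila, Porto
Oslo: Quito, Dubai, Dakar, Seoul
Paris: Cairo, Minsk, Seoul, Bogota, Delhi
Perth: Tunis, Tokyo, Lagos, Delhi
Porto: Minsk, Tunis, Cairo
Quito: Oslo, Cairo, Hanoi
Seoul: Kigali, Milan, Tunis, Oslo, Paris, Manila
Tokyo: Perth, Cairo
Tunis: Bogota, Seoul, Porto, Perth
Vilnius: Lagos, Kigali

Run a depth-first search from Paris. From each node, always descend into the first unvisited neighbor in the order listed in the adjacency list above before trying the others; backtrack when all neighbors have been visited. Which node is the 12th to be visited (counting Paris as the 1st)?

Visit Paris
Paris → Cairo
Cairo → Manila
Manila → Seoul
Seoul → Kigali
Kigali → Vilnius
Vilnius → Lagos
Lagos → Perth
Perth → Tunis
Tunis → Bogota
Bogota → Delhi
Delhi → Dubai
Dubai → Oslo
Oslo → Quito
Quito → Hanoi
Oslo → Dakar
Dakar → Milan
Bogota → Minsk
Minsk → Porto
Perth → Tokyo

Visit order: Paris, Cairo, Manila, Seoul, Kigali, Vilnius, Lagos, Perth, Tunis, Bogota, Delhi, Dubai, Oslo, Quito, Hanoi, Dakar, Milan, Minsk, Porto, Tokyo

Dubai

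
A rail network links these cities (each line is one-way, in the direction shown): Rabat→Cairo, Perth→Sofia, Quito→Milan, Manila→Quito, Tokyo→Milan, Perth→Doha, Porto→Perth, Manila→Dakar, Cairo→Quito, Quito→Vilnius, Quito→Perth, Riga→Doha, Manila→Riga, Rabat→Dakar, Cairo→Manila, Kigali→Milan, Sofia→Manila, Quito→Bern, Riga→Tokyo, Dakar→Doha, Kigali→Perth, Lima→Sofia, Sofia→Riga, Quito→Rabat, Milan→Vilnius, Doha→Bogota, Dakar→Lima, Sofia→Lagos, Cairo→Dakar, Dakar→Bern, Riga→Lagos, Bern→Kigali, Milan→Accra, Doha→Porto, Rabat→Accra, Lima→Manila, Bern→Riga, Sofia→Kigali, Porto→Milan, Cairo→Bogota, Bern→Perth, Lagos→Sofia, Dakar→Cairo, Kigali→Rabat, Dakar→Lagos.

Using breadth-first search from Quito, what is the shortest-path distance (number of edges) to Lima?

Level 0: Quito
Level 1: Bern, Milan, Perth, Rabat, Vilnius
Level 2: Accra, Cairo, Dakar, Doha, Kigali, Riga, Sofia
Level 3: Bogota, Lagos, Lima, Manila, Porto, Tokyo
Lima first appears at level 3.

3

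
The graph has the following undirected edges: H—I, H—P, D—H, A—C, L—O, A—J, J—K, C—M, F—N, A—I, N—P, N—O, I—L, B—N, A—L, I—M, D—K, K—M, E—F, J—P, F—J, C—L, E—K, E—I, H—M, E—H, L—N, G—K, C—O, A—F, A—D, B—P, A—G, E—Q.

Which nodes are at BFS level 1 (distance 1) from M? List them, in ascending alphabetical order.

C, H, I, K

Level 0: M
Level 1: C, H, I, K
Level 2: A, D, E, G, J, L, O, P
Level 3: B, F, N, Q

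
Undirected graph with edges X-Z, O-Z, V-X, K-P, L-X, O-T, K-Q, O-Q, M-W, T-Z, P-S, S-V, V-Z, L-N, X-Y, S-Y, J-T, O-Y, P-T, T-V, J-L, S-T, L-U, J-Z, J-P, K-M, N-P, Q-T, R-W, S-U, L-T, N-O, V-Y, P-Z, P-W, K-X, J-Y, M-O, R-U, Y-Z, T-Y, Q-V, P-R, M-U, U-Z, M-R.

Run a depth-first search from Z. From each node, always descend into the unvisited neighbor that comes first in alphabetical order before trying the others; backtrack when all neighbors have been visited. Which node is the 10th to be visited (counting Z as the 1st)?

Visit Z
Z → J
J → L
L → N
N → O
O → M
M → K
K → P
P → R
R → U
U → S
S → T
T → Q
Q → V
V → X
X → Y
R → W

Visit order: Z, J, L, N, O, M, K, P, R, U, S, T, Q, V, X, Y, W

U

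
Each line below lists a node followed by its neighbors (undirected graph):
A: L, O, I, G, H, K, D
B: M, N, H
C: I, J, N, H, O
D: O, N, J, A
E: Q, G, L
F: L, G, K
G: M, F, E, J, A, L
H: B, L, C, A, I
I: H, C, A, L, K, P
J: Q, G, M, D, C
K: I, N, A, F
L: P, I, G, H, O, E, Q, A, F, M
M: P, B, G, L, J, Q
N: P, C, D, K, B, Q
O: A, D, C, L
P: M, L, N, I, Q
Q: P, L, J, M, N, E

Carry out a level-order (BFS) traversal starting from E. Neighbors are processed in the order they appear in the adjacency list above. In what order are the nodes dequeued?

E → Q → G → L → P → J → M → N → F → A → I → H → O → D → C → B → K

Visit E; enqueue Q, G, L → queue [Q, G, L]
Visit Q; enqueue P, J, M, N → queue [G, L, P, J, M, N]
Visit G; enqueue F, A → queue [L, P, J, M, N, F, A]
Visit L; enqueue I, H, O → queue [P, J, M, N, F, A, I, H, O]
Visit P → queue [J, M, N, F, A, I, H, O]
Visit J; enqueue D, C → queue [M, N, F, A, I, H, O, D, C]
Visit M; enqueue B → queue [N, F, A, I, H, O, D, C, B]
Visit N; enqueue K → queue [F, A, I, H, O, D, C, B, K]
Visit F → queue [A, I, H, O, D, C, B, K]
Visit A → queue [I, H, O, D, C, B, K]
Visit I → queue [H, O, D, C, B, K]
Visit H → queue [O, D, C, B, K]
Visit O → queue [D, C, B, K]
Visit D → queue [C, B, K]
Visit C → queue [B, K]
Visit B → queue [K]
Visit K → queue []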